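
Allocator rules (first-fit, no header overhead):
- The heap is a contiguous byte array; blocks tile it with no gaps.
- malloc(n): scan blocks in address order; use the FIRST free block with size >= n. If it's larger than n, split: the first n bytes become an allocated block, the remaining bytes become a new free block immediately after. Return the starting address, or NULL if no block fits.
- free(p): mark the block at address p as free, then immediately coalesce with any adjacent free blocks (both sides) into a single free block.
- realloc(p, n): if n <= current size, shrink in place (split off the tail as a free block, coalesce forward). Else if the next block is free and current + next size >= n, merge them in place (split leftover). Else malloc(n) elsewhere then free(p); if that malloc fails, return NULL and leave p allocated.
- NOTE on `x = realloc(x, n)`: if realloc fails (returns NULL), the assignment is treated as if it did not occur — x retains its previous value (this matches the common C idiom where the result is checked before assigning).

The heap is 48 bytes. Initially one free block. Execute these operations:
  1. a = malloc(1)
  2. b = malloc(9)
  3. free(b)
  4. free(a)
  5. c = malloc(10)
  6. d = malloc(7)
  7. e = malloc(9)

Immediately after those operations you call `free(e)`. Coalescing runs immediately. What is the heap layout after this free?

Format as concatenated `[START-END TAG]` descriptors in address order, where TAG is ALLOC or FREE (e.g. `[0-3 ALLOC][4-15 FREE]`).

Answer: [0-9 ALLOC][10-16 ALLOC][17-47 FREE]

Derivation:
Op 1: a = malloc(1) -> a = 0; heap: [0-0 ALLOC][1-47 FREE]
Op 2: b = malloc(9) -> b = 1; heap: [0-0 ALLOC][1-9 ALLOC][10-47 FREE]
Op 3: free(b) -> (freed b); heap: [0-0 ALLOC][1-47 FREE]
Op 4: free(a) -> (freed a); heap: [0-47 FREE]
Op 5: c = malloc(10) -> c = 0; heap: [0-9 ALLOC][10-47 FREE]
Op 6: d = malloc(7) -> d = 10; heap: [0-9 ALLOC][10-16 ALLOC][17-47 FREE]
Op 7: e = malloc(9) -> e = 17; heap: [0-9 ALLOC][10-16 ALLOC][17-25 ALLOC][26-47 FREE]
free(e): e = 17 -> block [17-25 ALLOC]; mark free, coalesce with adjacent free neighbors -> [0-9 ALLOC][10-16 ALLOC][17-47 FREE]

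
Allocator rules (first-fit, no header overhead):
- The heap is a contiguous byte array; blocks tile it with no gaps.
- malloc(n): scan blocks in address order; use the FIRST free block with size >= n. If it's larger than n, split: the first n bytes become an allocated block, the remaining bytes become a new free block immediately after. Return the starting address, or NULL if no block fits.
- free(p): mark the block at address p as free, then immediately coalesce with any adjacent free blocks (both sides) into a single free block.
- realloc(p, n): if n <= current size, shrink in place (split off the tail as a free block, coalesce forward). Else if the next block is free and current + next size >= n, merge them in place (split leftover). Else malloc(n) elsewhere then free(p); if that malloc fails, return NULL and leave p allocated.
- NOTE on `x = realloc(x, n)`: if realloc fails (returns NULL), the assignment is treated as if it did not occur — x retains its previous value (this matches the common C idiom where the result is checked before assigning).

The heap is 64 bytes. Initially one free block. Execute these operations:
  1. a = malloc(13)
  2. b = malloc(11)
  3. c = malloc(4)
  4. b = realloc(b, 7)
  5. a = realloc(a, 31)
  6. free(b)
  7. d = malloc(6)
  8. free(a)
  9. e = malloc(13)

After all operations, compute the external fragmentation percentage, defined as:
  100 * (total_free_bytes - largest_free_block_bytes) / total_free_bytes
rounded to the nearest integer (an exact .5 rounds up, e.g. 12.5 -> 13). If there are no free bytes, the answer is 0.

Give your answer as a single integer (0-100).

Op 1: a = malloc(13) -> a = 0; heap: [0-12 ALLOC][13-63 FREE]
Op 2: b = malloc(11) -> b = 13; heap: [0-12 ALLOC][13-23 ALLOC][24-63 FREE]
Op 3: c = malloc(4) -> c = 24; heap: [0-12 ALLOC][13-23 ALLOC][24-27 ALLOC][28-63 FREE]
Op 4: b = realloc(b, 7) -> b = 13; heap: [0-12 ALLOC][13-19 ALLOC][20-23 FREE][24-27 ALLOC][28-63 FREE]
Op 5: a = realloc(a, 31) -> a = 28; heap: [0-12 FREE][13-19 ALLOC][20-23 FREE][24-27 ALLOC][28-58 ALLOC][59-63 FREE]
Op 6: free(b) -> (freed b); heap: [0-23 FREE][24-27 ALLOC][28-58 ALLOC][59-63 FREE]
Op 7: d = malloc(6) -> d = 0; heap: [0-5 ALLOC][6-23 FREE][24-27 ALLOC][28-58 ALLOC][59-63 FREE]
Op 8: free(a) -> (freed a); heap: [0-5 ALLOC][6-23 FREE][24-27 ALLOC][28-63 FREE]
Op 9: e = malloc(13) -> e = 6; heap: [0-5 ALLOC][6-18 ALLOC][19-23 FREE][24-27 ALLOC][28-63 FREE]
Free blocks: [5 36] total_free=41 largest=36 -> 100*(41-36)/41 = 500/41 ≈ 12.195 -> rounds to 12

Answer: 12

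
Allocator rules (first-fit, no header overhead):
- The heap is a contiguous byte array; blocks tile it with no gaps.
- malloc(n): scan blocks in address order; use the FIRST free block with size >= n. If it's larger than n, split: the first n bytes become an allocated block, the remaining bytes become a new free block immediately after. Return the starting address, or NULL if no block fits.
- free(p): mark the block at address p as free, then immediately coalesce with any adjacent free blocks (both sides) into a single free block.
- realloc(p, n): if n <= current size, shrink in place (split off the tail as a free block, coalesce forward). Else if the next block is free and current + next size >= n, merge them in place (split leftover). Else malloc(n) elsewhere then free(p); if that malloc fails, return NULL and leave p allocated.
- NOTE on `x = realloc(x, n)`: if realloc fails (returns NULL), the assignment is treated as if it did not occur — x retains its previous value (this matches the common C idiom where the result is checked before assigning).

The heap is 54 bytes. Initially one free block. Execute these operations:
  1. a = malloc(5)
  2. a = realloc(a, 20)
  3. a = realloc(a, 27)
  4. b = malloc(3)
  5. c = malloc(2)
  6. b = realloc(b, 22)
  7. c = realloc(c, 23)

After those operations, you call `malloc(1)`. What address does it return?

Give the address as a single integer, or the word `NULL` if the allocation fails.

Op 1: a = malloc(5) -> a = 0; heap: [0-4 ALLOC][5-53 FREE]
Op 2: a = realloc(a, 20) -> a = 0; heap: [0-19 ALLOC][20-53 FREE]
Op 3: a = realloc(a, 27) -> a = 0; heap: [0-26 ALLOC][27-53 FREE]
Op 4: b = malloc(3) -> b = 27; heap: [0-26 ALLOC][27-29 ALLOC][30-53 FREE]
Op 5: c = malloc(2) -> c = 30; heap: [0-26 ALLOC][27-29 ALLOC][30-31 ALLOC][32-53 FREE]
Op 6: b = realloc(b, 22) -> b = 32; heap: [0-26 ALLOC][27-29 FREE][30-31 ALLOC][32-53 ALLOC]
Op 7: c = realloc(c, 23) -> NULL (c unchanged); heap: [0-26 ALLOC][27-29 FREE][30-31 ALLOC][32-53 ALLOC]
malloc(1): first-fit scan over [0-26 ALLOC][27-29 FREE][30-31 ALLOC][32-53 ALLOC] -> 27

Answer: 27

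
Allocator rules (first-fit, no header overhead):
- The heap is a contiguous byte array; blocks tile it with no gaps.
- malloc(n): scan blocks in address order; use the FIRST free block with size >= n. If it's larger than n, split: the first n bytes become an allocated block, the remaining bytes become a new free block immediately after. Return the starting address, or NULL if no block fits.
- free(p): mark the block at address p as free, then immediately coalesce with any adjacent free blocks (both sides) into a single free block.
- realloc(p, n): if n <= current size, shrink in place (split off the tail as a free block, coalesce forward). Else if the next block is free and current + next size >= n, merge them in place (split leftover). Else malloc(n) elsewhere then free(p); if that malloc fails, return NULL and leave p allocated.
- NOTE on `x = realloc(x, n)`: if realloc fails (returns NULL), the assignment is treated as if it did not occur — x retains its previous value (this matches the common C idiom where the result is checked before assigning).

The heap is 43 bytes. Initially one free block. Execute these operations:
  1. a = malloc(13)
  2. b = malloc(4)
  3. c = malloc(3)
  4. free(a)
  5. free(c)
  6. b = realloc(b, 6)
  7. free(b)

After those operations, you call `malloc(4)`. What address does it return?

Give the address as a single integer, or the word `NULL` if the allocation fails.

Op 1: a = malloc(13) -> a = 0; heap: [0-12 ALLOC][13-42 FREE]
Op 2: b = malloc(4) -> b = 13; heap: [0-12 ALLOC][13-16 ALLOC][17-42 FREE]
Op 3: c = malloc(3) -> c = 17; heap: [0-12 ALLOC][13-16 ALLOC][17-19 ALLOC][20-42 FREE]
Op 4: free(a) -> (freed a); heap: [0-12 FREE][13-16 ALLOC][17-19 ALLOC][20-42 FREE]
Op 5: free(c) -> (freed c); heap: [0-12 FREE][13-16 ALLOC][17-42 FREE]
Op 6: b = realloc(b, 6) -> b = 13; heap: [0-12 FREE][13-18 ALLOC][19-42 FREE]
Op 7: free(b) -> (freed b); heap: [0-42 FREE]
malloc(4): first-fit scan over [0-42 FREE] -> 0

Answer: 0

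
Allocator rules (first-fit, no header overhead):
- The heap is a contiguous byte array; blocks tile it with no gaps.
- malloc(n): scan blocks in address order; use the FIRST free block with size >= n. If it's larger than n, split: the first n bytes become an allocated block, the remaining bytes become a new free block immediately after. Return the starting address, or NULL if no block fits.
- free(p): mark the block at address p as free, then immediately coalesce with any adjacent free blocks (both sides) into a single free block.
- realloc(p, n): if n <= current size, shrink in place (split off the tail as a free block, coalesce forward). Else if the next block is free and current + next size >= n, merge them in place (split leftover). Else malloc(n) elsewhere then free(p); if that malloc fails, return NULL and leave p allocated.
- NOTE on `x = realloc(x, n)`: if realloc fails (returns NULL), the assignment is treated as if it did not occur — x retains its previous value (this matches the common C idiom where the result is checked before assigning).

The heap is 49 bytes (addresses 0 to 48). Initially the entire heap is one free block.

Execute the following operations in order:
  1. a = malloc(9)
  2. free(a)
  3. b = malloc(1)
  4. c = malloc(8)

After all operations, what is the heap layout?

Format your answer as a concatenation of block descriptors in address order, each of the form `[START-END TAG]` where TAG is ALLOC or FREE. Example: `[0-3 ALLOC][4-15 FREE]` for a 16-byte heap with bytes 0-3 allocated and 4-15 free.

Answer: [0-0 ALLOC][1-8 ALLOC][9-48 FREE]

Derivation:
Op 1: a = malloc(9) -> a = 0; heap: [0-8 ALLOC][9-48 FREE]
Op 2: free(a) -> (freed a); heap: [0-48 FREE]
Op 3: b = malloc(1) -> b = 0; heap: [0-0 ALLOC][1-48 FREE]
Op 4: c = malloc(8) -> c = 1; heap: [0-0 ALLOC][1-8 ALLOC][9-48 FREE]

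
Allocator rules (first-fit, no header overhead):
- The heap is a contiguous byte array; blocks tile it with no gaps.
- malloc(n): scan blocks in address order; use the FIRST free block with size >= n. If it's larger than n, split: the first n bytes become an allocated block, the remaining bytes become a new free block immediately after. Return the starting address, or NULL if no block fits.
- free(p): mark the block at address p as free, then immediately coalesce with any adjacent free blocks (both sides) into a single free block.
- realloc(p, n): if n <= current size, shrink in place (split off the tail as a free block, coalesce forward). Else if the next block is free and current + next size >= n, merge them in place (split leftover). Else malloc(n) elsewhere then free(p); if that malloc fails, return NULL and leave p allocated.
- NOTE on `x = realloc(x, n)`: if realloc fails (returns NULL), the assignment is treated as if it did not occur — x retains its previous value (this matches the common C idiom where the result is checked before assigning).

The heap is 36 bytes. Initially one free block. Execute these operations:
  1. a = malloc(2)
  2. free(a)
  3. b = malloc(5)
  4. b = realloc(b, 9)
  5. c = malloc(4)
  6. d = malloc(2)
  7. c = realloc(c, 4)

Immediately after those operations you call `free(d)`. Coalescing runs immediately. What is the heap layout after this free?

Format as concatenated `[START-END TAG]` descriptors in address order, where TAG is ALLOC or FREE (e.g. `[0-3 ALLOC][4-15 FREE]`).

Answer: [0-8 ALLOC][9-12 ALLOC][13-35 FREE]

Derivation:
Op 1: a = malloc(2) -> a = 0; heap: [0-1 ALLOC][2-35 FREE]
Op 2: free(a) -> (freed a); heap: [0-35 FREE]
Op 3: b = malloc(5) -> b = 0; heap: [0-4 ALLOC][5-35 FREE]
Op 4: b = realloc(b, 9) -> b = 0; heap: [0-8 ALLOC][9-35 FREE]
Op 5: c = malloc(4) -> c = 9; heap: [0-8 ALLOC][9-12 ALLOC][13-35 FREE]
Op 6: d = malloc(2) -> d = 13; heap: [0-8 ALLOC][9-12 ALLOC][13-14 ALLOC][15-35 FREE]
Op 7: c = realloc(c, 4) -> c = 9; heap: [0-8 ALLOC][9-12 ALLOC][13-14 ALLOC][15-35 FREE]
free(d): d = 13 -> block [13-14 ALLOC]; mark free, coalesce with adjacent free neighbors -> [0-8 ALLOC][9-12 ALLOC][13-35 FREE]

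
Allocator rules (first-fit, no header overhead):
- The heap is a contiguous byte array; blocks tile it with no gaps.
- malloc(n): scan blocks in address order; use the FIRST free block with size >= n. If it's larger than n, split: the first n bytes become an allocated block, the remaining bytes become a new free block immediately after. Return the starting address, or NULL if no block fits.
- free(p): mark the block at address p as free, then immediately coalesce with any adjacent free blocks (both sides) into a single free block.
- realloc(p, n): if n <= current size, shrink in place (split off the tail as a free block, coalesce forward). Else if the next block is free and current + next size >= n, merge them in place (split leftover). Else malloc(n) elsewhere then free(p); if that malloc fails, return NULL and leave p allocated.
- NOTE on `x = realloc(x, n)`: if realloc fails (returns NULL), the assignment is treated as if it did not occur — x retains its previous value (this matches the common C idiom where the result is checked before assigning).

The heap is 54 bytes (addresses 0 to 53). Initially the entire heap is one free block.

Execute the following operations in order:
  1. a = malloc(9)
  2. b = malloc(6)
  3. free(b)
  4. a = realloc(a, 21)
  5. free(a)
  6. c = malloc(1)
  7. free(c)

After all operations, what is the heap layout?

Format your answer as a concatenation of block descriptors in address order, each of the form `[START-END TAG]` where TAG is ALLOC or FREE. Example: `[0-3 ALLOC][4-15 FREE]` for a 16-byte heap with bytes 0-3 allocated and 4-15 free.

Answer: [0-53 FREE]

Derivation:
Op 1: a = malloc(9) -> a = 0; heap: [0-8 ALLOC][9-53 FREE]
Op 2: b = malloc(6) -> b = 9; heap: [0-8 ALLOC][9-14 ALLOC][15-53 FREE]
Op 3: free(b) -> (freed b); heap: [0-8 ALLOC][9-53 FREE]
Op 4: a = realloc(a, 21) -> a = 0; heap: [0-20 ALLOC][21-53 FREE]
Op 5: free(a) -> (freed a); heap: [0-53 FREE]
Op 6: c = malloc(1) -> c = 0; heap: [0-0 ALLOC][1-53 FREE]
Op 7: free(c) -> (freed c); heap: [0-53 FREE]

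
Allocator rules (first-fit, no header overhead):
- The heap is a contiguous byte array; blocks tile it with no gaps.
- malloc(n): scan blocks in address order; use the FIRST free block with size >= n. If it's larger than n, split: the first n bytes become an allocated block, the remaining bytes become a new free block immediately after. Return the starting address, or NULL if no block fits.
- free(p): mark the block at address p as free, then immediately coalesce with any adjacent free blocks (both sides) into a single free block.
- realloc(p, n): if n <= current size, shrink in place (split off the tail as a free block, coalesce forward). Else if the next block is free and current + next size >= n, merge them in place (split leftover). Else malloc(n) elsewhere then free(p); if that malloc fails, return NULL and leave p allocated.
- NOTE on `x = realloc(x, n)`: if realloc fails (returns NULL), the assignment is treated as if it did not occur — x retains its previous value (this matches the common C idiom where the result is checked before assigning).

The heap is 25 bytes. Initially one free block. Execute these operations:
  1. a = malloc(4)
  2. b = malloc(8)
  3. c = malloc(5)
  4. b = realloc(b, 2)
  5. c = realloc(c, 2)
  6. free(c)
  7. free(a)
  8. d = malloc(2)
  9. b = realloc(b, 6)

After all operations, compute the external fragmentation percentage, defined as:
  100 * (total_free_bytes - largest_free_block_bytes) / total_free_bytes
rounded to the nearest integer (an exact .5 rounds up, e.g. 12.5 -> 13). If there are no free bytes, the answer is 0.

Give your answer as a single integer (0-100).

Op 1: a = malloc(4) -> a = 0; heap: [0-3 ALLOC][4-24 FREE]
Op 2: b = malloc(8) -> b = 4; heap: [0-3 ALLOC][4-11 ALLOC][12-24 FREE]
Op 3: c = malloc(5) -> c = 12; heap: [0-3 ALLOC][4-11 ALLOC][12-16 ALLOC][17-24 FREE]
Op 4: b = realloc(b, 2) -> b = 4; heap: [0-3 ALLOC][4-5 ALLOC][6-11 FREE][12-16 ALLOC][17-24 FREE]
Op 5: c = realloc(c, 2) -> c = 12; heap: [0-3 ALLOC][4-5 ALLOC][6-11 FREE][12-13 ALLOC][14-24 FREE]
Op 6: free(c) -> (freed c); heap: [0-3 ALLOC][4-5 ALLOC][6-24 FREE]
Op 7: free(a) -> (freed a); heap: [0-3 FREE][4-5 ALLOC][6-24 FREE]
Op 8: d = malloc(2) -> d = 0; heap: [0-1 ALLOC][2-3 FREE][4-5 ALLOC][6-24 FREE]
Op 9: b = realloc(b, 6) -> b = 4; heap: [0-1 ALLOC][2-3 FREE][4-9 ALLOC][10-24 FREE]
Free blocks: [2 15] total_free=17 largest=15 -> 100*(17-15)/17 = 200/17 ≈ 11.765 -> rounds to 12

Answer: 12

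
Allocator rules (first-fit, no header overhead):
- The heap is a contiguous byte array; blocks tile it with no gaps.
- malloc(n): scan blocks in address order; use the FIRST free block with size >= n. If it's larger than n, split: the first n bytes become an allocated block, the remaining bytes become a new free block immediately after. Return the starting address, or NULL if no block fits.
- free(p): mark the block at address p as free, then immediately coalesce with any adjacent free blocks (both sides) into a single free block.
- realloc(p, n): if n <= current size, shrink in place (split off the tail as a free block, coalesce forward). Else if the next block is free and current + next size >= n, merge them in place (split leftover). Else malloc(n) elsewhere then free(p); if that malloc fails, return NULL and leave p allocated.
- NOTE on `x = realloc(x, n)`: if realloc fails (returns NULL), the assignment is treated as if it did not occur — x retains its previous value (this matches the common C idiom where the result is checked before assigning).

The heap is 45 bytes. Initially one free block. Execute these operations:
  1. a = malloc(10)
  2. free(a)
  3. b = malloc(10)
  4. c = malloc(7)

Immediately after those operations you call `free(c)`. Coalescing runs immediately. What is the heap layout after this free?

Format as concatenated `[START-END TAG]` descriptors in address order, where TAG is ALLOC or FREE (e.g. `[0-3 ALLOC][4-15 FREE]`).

Answer: [0-9 ALLOC][10-44 FREE]

Derivation:
Op 1: a = malloc(10) -> a = 0; heap: [0-9 ALLOC][10-44 FREE]
Op 2: free(a) -> (freed a); heap: [0-44 FREE]
Op 3: b = malloc(10) -> b = 0; heap: [0-9 ALLOC][10-44 FREE]
Op 4: c = malloc(7) -> c = 10; heap: [0-9 ALLOC][10-16 ALLOC][17-44 FREE]
free(c): c = 10 -> block [10-16 ALLOC]; mark free, coalesce with adjacent free neighbors -> [0-9 ALLOC][10-44 FREE]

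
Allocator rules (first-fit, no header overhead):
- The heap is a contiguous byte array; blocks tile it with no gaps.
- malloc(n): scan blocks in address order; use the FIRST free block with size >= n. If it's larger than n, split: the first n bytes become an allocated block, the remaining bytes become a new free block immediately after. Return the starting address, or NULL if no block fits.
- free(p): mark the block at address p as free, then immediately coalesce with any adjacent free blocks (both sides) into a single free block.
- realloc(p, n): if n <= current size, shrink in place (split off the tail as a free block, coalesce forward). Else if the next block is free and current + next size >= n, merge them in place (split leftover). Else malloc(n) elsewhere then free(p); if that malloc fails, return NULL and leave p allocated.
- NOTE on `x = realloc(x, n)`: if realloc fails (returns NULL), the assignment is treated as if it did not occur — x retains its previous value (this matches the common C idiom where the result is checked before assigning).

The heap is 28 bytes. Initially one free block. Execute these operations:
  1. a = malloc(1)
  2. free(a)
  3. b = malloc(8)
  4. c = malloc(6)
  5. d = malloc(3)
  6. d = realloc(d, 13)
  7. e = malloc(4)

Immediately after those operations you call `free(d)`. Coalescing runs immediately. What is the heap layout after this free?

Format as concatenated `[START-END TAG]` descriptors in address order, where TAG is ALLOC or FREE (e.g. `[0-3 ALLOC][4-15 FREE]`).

Op 1: a = malloc(1) -> a = 0; heap: [0-0 ALLOC][1-27 FREE]
Op 2: free(a) -> (freed a); heap: [0-27 FREE]
Op 3: b = malloc(8) -> b = 0; heap: [0-7 ALLOC][8-27 FREE]
Op 4: c = malloc(6) -> c = 8; heap: [0-7 ALLOC][8-13 ALLOC][14-27 FREE]
Op 5: d = malloc(3) -> d = 14; heap: [0-7 ALLOC][8-13 ALLOC][14-16 ALLOC][17-27 FREE]
Op 6: d = realloc(d, 13) -> d = 14; heap: [0-7 ALLOC][8-13 ALLOC][14-26 ALLOC][27-27 FREE]
Op 7: e = malloc(4) -> e = NULL; heap: [0-7 ALLOC][8-13 ALLOC][14-26 ALLOC][27-27 FREE]
free(d): d = 14 -> block [14-26 ALLOC]; mark free, coalesce with adjacent free neighbors -> [0-7 ALLOC][8-13 ALLOC][14-27 FREE]

Answer: [0-7 ALLOC][8-13 ALLOC][14-27 FREE]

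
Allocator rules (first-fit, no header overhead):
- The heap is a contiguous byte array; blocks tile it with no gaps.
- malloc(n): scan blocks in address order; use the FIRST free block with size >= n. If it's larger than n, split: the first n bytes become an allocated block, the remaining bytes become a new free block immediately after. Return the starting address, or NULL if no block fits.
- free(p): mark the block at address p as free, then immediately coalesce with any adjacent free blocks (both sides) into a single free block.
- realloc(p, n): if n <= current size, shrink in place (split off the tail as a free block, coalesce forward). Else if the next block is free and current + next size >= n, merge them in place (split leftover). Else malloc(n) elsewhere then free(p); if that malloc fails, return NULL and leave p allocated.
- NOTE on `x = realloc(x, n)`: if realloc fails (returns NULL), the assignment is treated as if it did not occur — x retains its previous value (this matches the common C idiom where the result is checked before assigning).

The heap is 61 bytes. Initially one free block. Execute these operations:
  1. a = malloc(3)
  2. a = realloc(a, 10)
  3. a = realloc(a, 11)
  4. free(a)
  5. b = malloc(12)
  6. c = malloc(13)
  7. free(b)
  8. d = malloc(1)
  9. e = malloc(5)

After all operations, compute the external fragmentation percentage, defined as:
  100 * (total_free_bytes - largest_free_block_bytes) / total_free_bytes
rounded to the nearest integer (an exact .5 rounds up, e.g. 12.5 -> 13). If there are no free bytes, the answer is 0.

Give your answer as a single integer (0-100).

Op 1: a = malloc(3) -> a = 0; heap: [0-2 ALLOC][3-60 FREE]
Op 2: a = realloc(a, 10) -> a = 0; heap: [0-9 ALLOC][10-60 FREE]
Op 3: a = realloc(a, 11) -> a = 0; heap: [0-10 ALLOC][11-60 FREE]
Op 4: free(a) -> (freed a); heap: [0-60 FREE]
Op 5: b = malloc(12) -> b = 0; heap: [0-11 ALLOC][12-60 FREE]
Op 6: c = malloc(13) -> c = 12; heap: [0-11 ALLOC][12-24 ALLOC][25-60 FREE]
Op 7: free(b) -> (freed b); heap: [0-11 FREE][12-24 ALLOC][25-60 FREE]
Op 8: d = malloc(1) -> d = 0; heap: [0-0 ALLOC][1-11 FREE][12-24 ALLOC][25-60 FREE]
Op 9: e = malloc(5) -> e = 1; heap: [0-0 ALLOC][1-5 ALLOC][6-11 FREE][12-24 ALLOC][25-60 FREE]
Free blocks: [6 36] total_free=42 largest=36 -> 100*(42-36)/42 = 600/42 ≈ 14.286 -> rounds to 14

Answer: 14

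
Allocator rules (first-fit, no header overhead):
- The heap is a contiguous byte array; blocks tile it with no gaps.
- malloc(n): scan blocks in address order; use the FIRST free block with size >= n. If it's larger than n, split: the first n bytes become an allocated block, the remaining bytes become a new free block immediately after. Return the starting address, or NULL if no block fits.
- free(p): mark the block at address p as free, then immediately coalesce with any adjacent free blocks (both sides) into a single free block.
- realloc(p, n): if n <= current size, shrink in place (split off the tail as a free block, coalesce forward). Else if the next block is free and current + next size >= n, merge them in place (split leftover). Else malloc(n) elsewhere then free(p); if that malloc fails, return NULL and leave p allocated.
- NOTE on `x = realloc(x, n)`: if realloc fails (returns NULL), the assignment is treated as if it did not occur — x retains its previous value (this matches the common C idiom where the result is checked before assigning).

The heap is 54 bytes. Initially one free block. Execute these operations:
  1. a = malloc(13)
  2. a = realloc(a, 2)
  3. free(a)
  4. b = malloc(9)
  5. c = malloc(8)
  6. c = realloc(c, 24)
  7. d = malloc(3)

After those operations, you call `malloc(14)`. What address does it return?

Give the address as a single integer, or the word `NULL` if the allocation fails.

Answer: 36

Derivation:
Op 1: a = malloc(13) -> a = 0; heap: [0-12 ALLOC][13-53 FREE]
Op 2: a = realloc(a, 2) -> a = 0; heap: [0-1 ALLOC][2-53 FREE]
Op 3: free(a) -> (freed a); heap: [0-53 FREE]
Op 4: b = malloc(9) -> b = 0; heap: [0-8 ALLOC][9-53 FREE]
Op 5: c = malloc(8) -> c = 9; heap: [0-8 ALLOC][9-16 ALLOC][17-53 FREE]
Op 6: c = realloc(c, 24) -> c = 9; heap: [0-8 ALLOC][9-32 ALLOC][33-53 FREE]
Op 7: d = malloc(3) -> d = 33; heap: [0-8 ALLOC][9-32 ALLOC][33-35 ALLOC][36-53 FREE]
malloc(14): first-fit scan over [0-8 ALLOC][9-32 ALLOC][33-35 ALLOC][36-53 FREE] -> 36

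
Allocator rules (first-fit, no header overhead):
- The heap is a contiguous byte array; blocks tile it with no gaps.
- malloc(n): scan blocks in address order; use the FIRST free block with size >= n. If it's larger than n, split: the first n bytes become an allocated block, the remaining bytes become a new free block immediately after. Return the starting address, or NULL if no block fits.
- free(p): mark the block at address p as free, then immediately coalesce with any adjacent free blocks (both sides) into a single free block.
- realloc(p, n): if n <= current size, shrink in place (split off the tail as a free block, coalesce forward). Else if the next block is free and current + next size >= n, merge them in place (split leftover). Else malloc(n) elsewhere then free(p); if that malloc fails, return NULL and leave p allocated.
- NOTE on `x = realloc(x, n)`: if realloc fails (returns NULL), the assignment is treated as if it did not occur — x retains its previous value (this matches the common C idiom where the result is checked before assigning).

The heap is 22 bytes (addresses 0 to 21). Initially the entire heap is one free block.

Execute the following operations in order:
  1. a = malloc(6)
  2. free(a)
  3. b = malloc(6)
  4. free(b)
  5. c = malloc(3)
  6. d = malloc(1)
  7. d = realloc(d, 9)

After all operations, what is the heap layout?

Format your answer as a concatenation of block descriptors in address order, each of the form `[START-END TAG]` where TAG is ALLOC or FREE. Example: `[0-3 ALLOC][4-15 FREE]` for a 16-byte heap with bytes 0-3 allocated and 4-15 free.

Op 1: a = malloc(6) -> a = 0; heap: [0-5 ALLOC][6-21 FREE]
Op 2: free(a) -> (freed a); heap: [0-21 FREE]
Op 3: b = malloc(6) -> b = 0; heap: [0-5 ALLOC][6-21 FREE]
Op 4: free(b) -> (freed b); heap: [0-21 FREE]
Op 5: c = malloc(3) -> c = 0; heap: [0-2 ALLOC][3-21 FREE]
Op 6: d = malloc(1) -> d = 3; heap: [0-2 ALLOC][3-3 ALLOC][4-21 FREE]
Op 7: d = realloc(d, 9) -> d = 3; heap: [0-2 ALLOC][3-11 ALLOC][12-21 FREE]

Answer: [0-2 ALLOC][3-11 ALLOC][12-21 FREE]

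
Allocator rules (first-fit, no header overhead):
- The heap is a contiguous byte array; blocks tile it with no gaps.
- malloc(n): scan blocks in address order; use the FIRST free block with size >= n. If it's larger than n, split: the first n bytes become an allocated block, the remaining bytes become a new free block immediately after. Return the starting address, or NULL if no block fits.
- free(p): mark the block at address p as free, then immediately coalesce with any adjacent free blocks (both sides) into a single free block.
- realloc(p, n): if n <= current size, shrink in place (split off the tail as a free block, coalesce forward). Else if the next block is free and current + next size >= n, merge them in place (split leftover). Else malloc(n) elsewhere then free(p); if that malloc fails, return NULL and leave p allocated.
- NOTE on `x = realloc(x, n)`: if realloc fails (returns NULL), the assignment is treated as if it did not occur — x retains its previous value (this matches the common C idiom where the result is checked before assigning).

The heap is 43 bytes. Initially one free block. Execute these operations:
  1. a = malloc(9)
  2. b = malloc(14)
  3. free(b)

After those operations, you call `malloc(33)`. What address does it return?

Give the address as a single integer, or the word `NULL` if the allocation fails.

Answer: 9

Derivation:
Op 1: a = malloc(9) -> a = 0; heap: [0-8 ALLOC][9-42 FREE]
Op 2: b = malloc(14) -> b = 9; heap: [0-8 ALLOC][9-22 ALLOC][23-42 FREE]
Op 3: free(b) -> (freed b); heap: [0-8 ALLOC][9-42 FREE]
malloc(33): first-fit scan over [0-8 ALLOC][9-42 FREE] -> 9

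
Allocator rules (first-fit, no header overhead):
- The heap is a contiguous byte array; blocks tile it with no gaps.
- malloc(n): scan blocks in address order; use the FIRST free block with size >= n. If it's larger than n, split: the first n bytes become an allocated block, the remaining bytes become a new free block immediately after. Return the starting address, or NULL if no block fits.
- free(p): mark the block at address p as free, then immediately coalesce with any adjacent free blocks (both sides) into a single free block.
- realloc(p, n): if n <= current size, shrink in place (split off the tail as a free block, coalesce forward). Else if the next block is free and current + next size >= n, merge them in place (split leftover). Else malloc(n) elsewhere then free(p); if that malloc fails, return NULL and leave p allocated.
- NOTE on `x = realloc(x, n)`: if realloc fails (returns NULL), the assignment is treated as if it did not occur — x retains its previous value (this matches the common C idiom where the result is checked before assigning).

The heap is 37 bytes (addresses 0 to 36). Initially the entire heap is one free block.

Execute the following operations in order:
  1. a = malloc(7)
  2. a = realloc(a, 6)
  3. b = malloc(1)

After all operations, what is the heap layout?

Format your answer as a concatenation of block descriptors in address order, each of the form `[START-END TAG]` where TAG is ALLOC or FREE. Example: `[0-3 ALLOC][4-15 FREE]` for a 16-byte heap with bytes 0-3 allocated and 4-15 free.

Op 1: a = malloc(7) -> a = 0; heap: [0-6 ALLOC][7-36 FREE]
Op 2: a = realloc(a, 6) -> a = 0; heap: [0-5 ALLOC][6-36 FREE]
Op 3: b = malloc(1) -> b = 6; heap: [0-5 ALLOC][6-6 ALLOC][7-36 FREE]

Answer: [0-5 ALLOC][6-6 ALLOC][7-36 FREE]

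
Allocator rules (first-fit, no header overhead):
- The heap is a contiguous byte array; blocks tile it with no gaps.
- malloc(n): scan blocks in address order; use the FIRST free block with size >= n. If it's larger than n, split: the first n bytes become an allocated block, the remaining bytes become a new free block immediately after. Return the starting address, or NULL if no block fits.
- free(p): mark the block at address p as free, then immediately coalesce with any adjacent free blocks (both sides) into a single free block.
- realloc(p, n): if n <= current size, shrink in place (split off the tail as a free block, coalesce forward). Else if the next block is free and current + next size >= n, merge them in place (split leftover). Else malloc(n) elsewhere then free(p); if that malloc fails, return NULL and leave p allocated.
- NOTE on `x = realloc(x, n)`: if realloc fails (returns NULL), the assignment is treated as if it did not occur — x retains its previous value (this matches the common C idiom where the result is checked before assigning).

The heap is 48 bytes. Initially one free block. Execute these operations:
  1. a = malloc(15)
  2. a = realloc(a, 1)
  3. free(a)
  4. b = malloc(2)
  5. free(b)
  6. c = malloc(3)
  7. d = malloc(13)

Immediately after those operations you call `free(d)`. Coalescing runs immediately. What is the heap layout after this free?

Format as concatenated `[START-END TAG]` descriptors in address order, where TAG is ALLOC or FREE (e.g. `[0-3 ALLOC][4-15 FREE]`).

Op 1: a = malloc(15) -> a = 0; heap: [0-14 ALLOC][15-47 FREE]
Op 2: a = realloc(a, 1) -> a = 0; heap: [0-0 ALLOC][1-47 FREE]
Op 3: free(a) -> (freed a); heap: [0-47 FREE]
Op 4: b = malloc(2) -> b = 0; heap: [0-1 ALLOC][2-47 FREE]
Op 5: free(b) -> (freed b); heap: [0-47 FREE]
Op 6: c = malloc(3) -> c = 0; heap: [0-2 ALLOC][3-47 FREE]
Op 7: d = malloc(13) -> d = 3; heap: [0-2 ALLOC][3-15 ALLOC][16-47 FREE]
free(d): d = 3 -> block [3-15 ALLOC]; mark free, coalesce with adjacent free neighbors -> [0-2 ALLOC][3-47 FREE]

Answer: [0-2 ALLOC][3-47 FREE]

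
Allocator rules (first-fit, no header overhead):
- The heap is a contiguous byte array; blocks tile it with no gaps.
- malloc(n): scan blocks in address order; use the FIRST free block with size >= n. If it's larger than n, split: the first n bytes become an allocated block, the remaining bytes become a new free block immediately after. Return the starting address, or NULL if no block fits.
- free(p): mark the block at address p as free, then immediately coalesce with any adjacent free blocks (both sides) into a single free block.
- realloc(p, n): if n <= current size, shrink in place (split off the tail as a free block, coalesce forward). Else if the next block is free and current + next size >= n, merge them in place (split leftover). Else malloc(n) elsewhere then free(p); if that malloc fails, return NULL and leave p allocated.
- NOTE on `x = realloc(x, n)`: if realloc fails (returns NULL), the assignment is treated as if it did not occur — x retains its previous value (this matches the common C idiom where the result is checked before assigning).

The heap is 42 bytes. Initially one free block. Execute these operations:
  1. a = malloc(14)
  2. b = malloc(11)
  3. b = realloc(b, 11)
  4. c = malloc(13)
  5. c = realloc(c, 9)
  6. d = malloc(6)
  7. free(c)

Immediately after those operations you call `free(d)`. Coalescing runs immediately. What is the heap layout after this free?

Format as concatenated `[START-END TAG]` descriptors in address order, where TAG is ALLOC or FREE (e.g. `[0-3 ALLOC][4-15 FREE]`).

Answer: [0-13 ALLOC][14-24 ALLOC][25-41 FREE]

Derivation:
Op 1: a = malloc(14) -> a = 0; heap: [0-13 ALLOC][14-41 FREE]
Op 2: b = malloc(11) -> b = 14; heap: [0-13 ALLOC][14-24 ALLOC][25-41 FREE]
Op 3: b = realloc(b, 11) -> b = 14; heap: [0-13 ALLOC][14-24 ALLOC][25-41 FREE]
Op 4: c = malloc(13) -> c = 25; heap: [0-13 ALLOC][14-24 ALLOC][25-37 ALLOC][38-41 FREE]
Op 5: c = realloc(c, 9) -> c = 25; heap: [0-13 ALLOC][14-24 ALLOC][25-33 ALLOC][34-41 FREE]
Op 6: d = malloc(6) -> d = 34; heap: [0-13 ALLOC][14-24 ALLOC][25-33 ALLOC][34-39 ALLOC][40-41 FREE]
Op 7: free(c) -> (freed c); heap: [0-13 ALLOC][14-24 ALLOC][25-33 FREE][34-39 ALLOC][40-41 FREE]
free(d): d = 34 -> block [34-39 ALLOC]; mark free, coalesce with adjacent free neighbors -> [0-13 ALLOC][14-24 ALLOC][25-41 FREE]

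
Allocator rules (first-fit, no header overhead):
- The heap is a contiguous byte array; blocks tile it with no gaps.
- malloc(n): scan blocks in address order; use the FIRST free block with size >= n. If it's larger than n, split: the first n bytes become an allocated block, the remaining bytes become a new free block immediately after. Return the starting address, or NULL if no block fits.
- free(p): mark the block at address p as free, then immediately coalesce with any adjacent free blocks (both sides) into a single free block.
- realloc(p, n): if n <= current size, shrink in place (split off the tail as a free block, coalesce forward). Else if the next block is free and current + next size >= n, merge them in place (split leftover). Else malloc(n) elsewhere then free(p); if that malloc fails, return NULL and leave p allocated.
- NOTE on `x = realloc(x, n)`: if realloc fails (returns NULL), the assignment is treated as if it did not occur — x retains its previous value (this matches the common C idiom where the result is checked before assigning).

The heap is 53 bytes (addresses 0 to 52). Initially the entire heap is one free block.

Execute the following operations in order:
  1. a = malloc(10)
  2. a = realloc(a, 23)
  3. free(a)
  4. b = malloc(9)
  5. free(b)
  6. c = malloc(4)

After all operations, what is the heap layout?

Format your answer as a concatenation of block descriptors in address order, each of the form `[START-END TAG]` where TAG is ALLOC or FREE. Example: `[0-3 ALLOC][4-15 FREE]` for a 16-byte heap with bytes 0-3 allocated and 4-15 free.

Answer: [0-3 ALLOC][4-52 FREE]

Derivation:
Op 1: a = malloc(10) -> a = 0; heap: [0-9 ALLOC][10-52 FREE]
Op 2: a = realloc(a, 23) -> a = 0; heap: [0-22 ALLOC][23-52 FREE]
Op 3: free(a) -> (freed a); heap: [0-52 FREE]
Op 4: b = malloc(9) -> b = 0; heap: [0-8 ALLOC][9-52 FREE]
Op 5: free(b) -> (freed b); heap: [0-52 FREE]
Op 6: c = malloc(4) -> c = 0; heap: [0-3 ALLOC][4-52 FREE]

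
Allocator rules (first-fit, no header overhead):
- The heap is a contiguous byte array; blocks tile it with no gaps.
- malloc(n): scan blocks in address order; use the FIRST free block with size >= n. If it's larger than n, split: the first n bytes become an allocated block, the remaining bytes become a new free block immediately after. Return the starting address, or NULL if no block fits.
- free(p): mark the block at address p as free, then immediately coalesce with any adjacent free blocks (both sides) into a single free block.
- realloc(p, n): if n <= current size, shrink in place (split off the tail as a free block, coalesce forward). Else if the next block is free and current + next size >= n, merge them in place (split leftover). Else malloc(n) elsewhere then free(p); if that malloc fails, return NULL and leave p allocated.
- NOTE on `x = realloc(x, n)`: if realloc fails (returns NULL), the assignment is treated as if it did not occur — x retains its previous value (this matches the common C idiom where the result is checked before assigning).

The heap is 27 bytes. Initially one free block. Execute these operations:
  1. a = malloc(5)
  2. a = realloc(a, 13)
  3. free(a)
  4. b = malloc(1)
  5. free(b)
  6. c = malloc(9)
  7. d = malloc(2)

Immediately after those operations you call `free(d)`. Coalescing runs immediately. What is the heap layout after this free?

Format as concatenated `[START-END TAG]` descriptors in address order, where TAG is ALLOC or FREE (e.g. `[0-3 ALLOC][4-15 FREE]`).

Op 1: a = malloc(5) -> a = 0; heap: [0-4 ALLOC][5-26 FREE]
Op 2: a = realloc(a, 13) -> a = 0; heap: [0-12 ALLOC][13-26 FREE]
Op 3: free(a) -> (freed a); heap: [0-26 FREE]
Op 4: b = malloc(1) -> b = 0; heap: [0-0 ALLOC][1-26 FREE]
Op 5: free(b) -> (freed b); heap: [0-26 FREE]
Op 6: c = malloc(9) -> c = 0; heap: [0-8 ALLOC][9-26 FREE]
Op 7: d = malloc(2) -> d = 9; heap: [0-8 ALLOC][9-10 ALLOC][11-26 FREE]
free(d): d = 9 -> block [9-10 ALLOC]; mark free, coalesce with adjacent free neighbors -> [0-8 ALLOC][9-26 FREE]

Answer: [0-8 ALLOC][9-26 FREE]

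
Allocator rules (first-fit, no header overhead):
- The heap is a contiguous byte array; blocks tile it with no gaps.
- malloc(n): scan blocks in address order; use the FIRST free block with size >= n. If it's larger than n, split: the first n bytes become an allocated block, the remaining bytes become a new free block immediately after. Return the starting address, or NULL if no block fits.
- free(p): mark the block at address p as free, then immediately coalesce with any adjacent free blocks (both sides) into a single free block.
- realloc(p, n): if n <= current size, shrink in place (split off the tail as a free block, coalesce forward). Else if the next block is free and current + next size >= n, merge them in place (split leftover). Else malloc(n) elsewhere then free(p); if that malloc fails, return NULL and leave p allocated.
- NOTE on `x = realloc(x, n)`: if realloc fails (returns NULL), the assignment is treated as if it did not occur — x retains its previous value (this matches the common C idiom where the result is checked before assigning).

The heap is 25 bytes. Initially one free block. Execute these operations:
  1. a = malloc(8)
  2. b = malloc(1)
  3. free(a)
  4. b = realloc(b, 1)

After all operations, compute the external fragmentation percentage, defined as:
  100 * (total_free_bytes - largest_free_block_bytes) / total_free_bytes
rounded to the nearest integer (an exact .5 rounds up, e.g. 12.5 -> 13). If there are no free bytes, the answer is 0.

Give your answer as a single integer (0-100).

Op 1: a = malloc(8) -> a = 0; heap: [0-7 ALLOC][8-24 FREE]
Op 2: b = malloc(1) -> b = 8; heap: [0-7 ALLOC][8-8 ALLOC][9-24 FREE]
Op 3: free(a) -> (freed a); heap: [0-7 FREE][8-8 ALLOC][9-24 FREE]
Op 4: b = realloc(b, 1) -> b = 8; heap: [0-7 FREE][8-8 ALLOC][9-24 FREE]
Free blocks: [8 16] total_free=24 largest=16 -> 100*(24-16)/24 = 800/24 ≈ 33.333 -> rounds to 33

Answer: 33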